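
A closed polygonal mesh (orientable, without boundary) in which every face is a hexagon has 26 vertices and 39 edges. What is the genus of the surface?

1

Every face is a hexagon and each edge borders two faces, so 6F = 2·39, giving F = 13.
χ = V − E + F = 26 − 39 + 13 = 0.
For a closed orientable surface χ = 2 − 2g, so g = (2 − (0))/2 = 1.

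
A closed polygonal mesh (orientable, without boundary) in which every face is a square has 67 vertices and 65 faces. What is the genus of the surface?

0

Every face is a square, so 2E = 4·65 = 260, giving E = 130.
χ = V − E + F = 67 − 130 + 65 = 2.
For a closed orientable surface χ = 2 − 2g, so g = (2 − (2))/2 = 0.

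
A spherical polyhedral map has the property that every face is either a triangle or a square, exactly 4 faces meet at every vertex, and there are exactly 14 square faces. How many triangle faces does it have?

8

Let x be the number of triangles; then F = 14 + x.
Edge–face incidences: 2E = 4·14 + 3·x = 56 + 3x.
Every vertex has degree 4, so 4V = 2E.
Euler: V − E + F = 2 ⇒ (2E)/4 − E + (14 + x) = 2.
Multiply by 8: 2·(2E) − 4·(2E) + 8·(14 + x) = 16, i.e. 112 + 8x − 2·(56 + 3x) = 16.
Collecting terms: 2x = 16, so x = 8.
Then 2E = 56 + 3·8 = 80, so E = 40, V = 2E/4 = 20, F = 14 + 8 = 22.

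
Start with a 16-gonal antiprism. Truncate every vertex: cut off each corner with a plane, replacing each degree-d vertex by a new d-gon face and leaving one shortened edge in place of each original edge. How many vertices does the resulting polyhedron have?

128

The base solid has V = 32, E = 64, F = 34.
Truncation replaces each original edge-end by a new vertex, so V′ = 2E = 128.
Each original edge survives, and each old vertex of degree d contributes d new edges; summing degrees gives Σd = 2E, so E′ = E + 2E = 3E = 192.
Each original face survives and each original vertex becomes one new face: F′ = F + V = 66.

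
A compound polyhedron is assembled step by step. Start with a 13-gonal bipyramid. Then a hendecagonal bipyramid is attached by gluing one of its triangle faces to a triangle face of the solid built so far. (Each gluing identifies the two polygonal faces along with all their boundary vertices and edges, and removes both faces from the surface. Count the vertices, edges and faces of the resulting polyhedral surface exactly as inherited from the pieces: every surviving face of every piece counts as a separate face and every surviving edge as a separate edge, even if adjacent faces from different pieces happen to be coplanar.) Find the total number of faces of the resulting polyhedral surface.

A 13-gonal bipyramid: V=15, E=39, F=26.
Attach a hendecagonal bipyramid (V=13, E=33, F=22) along a 3-gon: merge 3 vertices and 3 edges, delete both glued faces → V=25, E=69, F=46.
Check: V − E + F = 25 − 69 + 46 = 2.

46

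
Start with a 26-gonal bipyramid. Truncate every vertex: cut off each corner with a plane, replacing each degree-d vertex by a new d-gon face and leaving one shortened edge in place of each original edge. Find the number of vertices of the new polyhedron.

156

The base solid has V = 28, E = 78, F = 52.
Truncation replaces each original edge-end by a new vertex, so V′ = 2E = 156.
Each original edge survives, and each old vertex of degree d contributes d new edges; summing degrees gives Σd = 2E, so E′ = E + 2E = 3E = 234.
Each original face survives and each original vertex becomes one new face: F′ = F + V = 80.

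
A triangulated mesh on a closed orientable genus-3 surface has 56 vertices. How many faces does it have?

χ = 2 − 2·3 = -4, and every face is a triangle so 3F = 2E.
V − E + F = -4 with E = 3F/2 gives 56 − (3/2 − 1)·F = -4, so F = 120 and E = 180.

120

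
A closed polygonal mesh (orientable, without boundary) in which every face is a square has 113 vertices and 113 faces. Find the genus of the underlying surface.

Every face is a square, so 2E = 4·113 = 452, giving E = 226.
χ = V − E + F = 113 − 226 + 113 = 0.
For a closed orientable surface χ = 2 − 2g, so g = (2 − (0))/2 = 1.

1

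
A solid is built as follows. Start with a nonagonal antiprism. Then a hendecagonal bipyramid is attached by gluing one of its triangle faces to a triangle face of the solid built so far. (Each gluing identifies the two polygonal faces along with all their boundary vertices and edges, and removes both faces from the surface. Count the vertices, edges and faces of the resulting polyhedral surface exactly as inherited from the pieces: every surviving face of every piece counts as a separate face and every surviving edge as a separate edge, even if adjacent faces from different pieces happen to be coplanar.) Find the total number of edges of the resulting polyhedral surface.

66

A nonagonal antiprism: V=18, E=36, F=20.
Attach a hendecagonal bipyramid (V=13, E=33, F=22) along a 3-gon: merge 3 vertices and 3 edges, delete both glued faces → V=28, E=66, F=40.
Check: V − E + F = 28 − 66 + 40 = 2.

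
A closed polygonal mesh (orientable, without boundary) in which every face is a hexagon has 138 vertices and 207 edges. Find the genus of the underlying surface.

1

Every face is a hexagon and each edge borders two faces, so 6F = 2·207, giving F = 69.
χ = V − E + F = 138 − 207 + 69 = 0.
For a closed orientable surface χ = 2 − 2g, so g = (2 − (0))/2 = 1.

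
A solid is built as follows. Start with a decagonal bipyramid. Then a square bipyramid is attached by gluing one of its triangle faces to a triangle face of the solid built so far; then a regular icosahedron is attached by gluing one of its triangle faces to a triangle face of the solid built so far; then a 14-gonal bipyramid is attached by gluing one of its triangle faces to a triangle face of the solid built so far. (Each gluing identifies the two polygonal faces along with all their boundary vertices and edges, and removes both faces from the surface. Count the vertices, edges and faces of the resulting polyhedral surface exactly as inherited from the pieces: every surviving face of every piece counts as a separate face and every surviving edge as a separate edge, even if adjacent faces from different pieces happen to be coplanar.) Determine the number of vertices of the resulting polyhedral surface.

A decagonal bipyramid: V=12, E=30, F=20.
Attach a square bipyramid (V=6, E=12, F=8) along a 3-gon: merge 3 vertices and 3 edges, delete both glued faces → V=15, E=39, F=26.
Attach a regular icosahedron (V=12, E=30, F=20) along a 3-gon: merge 3 vertices and 3 edges, delete both glued faces → V=24, E=66, F=44.
Attach a 14-gonal bipyramid (V=16, E=42, F=28) along a 3-gon: merge 3 vertices and 3 edges, delete both glued faces → V=37, E=105, F=70.
Check: V − E + F = 37 − 105 + 70 = 2.

37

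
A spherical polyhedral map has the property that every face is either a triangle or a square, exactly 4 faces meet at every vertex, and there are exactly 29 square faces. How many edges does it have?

Let x be the number of triangles; then F = 29 + x.
Edge–face incidences: 2E = 4·29 + 3·x = 116 + 3x.
Every vertex has degree 4, so 4V = 2E.
Euler: V − E + F = 2 ⇒ (2E)/4 − E + (29 + x) = 2.
Multiply by 8: 2·(2E) − 4·(2E) + 8·(29 + x) = 16, i.e. 232 + 8x − 2·(116 + 3x) = 16.
Collecting terms: 2x = 16, so x = 8.
Then 2E = 116 + 3·8 = 140, so E = 70, V = 2E/4 = 35, F = 29 + 8 = 37.

70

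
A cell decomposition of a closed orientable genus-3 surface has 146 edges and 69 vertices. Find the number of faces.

For a closed orientable surface of genus 3, χ = 2 − 2·3 = -4.
F = -4 − V + E = -4 − 69 + 146 = 73.

73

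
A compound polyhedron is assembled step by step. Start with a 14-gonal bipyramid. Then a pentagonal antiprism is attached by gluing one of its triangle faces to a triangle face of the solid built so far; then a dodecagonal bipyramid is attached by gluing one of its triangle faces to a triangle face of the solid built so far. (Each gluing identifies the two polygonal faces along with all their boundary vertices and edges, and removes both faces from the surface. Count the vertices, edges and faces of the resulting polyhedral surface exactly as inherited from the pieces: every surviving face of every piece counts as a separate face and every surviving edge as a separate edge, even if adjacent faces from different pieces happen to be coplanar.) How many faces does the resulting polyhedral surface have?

60

A 14-gonal bipyramid: V=16, E=42, F=28.
Attach a pentagonal antiprism (V=10, E=20, F=12) along a 3-gon: merge 3 vertices and 3 edges, delete both glued faces → V=23, E=59, F=38.
Attach a dodecagonal bipyramid (V=14, E=36, F=24) along a 3-gon: merge 3 vertices and 3 edges, delete both glued faces → V=34, E=92, F=60.
Check: V − E + F = 34 − 92 + 60 = 2.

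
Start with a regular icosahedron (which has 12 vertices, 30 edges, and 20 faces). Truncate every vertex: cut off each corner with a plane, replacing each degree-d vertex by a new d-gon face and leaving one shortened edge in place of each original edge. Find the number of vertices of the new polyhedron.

60

Truncation replaces each original edge-end by a new vertex, so V′ = 2E = 60.
Each original edge survives, and each old vertex of degree d contributes d new edges; summing degrees gives Σd = 2E, so E′ = E + 2E = 3E = 90.
Each original face survives and each original vertex becomes one new face: F′ = F + V = 32.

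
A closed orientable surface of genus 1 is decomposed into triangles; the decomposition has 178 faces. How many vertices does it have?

89

χ = 2 − 2·1 = 0, and every face is a triangle so 3F = 2E.
E = 3·178/2 = 267. Then V = 0 + E − F = 0 + 267 − 178 = 89.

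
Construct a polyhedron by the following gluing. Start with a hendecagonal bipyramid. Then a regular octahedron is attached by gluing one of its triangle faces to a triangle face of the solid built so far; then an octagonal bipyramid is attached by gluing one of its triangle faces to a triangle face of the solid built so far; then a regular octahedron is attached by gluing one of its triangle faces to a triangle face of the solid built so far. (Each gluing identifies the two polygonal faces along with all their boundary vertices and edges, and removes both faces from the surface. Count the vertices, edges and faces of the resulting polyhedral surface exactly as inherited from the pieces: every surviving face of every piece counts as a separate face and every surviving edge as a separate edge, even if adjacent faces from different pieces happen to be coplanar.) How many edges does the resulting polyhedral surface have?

72

A hendecagonal bipyramid: V=13, E=33, F=22.
Attach a regular octahedron (V=6, E=12, F=8) along a 3-gon: merge 3 vertices and 3 edges, delete both glued faces → V=16, E=42, F=28.
Attach an octagonal bipyramid (V=10, E=24, F=16) along a 3-gon: merge 3 vertices and 3 edges, delete both glued faces → V=23, E=63, F=42.
Attach a regular octahedron (V=6, E=12, F=8) along a 3-gon: merge 3 vertices and 3 edges, delete both glued faces → V=26, E=72, F=48.
Check: V − E + F = 26 − 72 + 48 = 2.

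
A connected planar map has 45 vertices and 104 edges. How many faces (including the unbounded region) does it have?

61

Euler's formula for a connected plane graph: V − E + F = 2, so F = 2 − 45 + 104 = 61.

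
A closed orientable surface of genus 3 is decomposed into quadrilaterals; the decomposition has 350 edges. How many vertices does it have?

171

χ = 2 − 2·3 = -4, and every face is a square so 4F = 2E.
F = 2E/4 = 175. Then V = -4 + E − F = -4 + 350 − 175 = 171.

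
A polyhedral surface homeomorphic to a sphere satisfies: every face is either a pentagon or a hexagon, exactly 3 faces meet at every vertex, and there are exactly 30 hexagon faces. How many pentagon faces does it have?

Let x be the number of pentagons; then F = 30 + x.
Edge–face incidences: 2E = 6·30 + 5·x = 180 + 5x.
Every vertex has degree 3, so 3V = 2E.
Euler: V − E + F = 2 ⇒ (2E)/3 − E + (30 + x) = 2.
Multiply by 6: 2·(2E) − 3·(2E) + 6·(30 + x) = 12, i.e. 180 + 6x − (180 + 5x) = 12.
Collecting terms: x = 12.
Then 2E = 180 + 5·12 = 240, so E = 120, V = 2E/3 = 80, F = 30 + 12 = 42.

12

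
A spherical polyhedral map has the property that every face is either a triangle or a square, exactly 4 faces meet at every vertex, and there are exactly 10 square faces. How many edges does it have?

Let x be the number of triangles; then F = 10 + x.
Edge–face incidences: 2E = 4·10 + 3·x = 40 + 3x.
Every vertex has degree 4, so 4V = 2E.
Euler: V − E + F = 2 ⇒ (2E)/4 − E + (10 + x) = 2.
Multiply by 8: 2·(2E) − 4·(2E) + 8·(10 + x) = 16, i.e. 80 + 8x − 2·(40 + 3x) = 16.
Collecting terms: 2x = 16, so x = 8.
Then 2E = 40 + 3·8 = 64, so E = 32, V = 2E/4 = 16, F = 10 + 8 = 18.

32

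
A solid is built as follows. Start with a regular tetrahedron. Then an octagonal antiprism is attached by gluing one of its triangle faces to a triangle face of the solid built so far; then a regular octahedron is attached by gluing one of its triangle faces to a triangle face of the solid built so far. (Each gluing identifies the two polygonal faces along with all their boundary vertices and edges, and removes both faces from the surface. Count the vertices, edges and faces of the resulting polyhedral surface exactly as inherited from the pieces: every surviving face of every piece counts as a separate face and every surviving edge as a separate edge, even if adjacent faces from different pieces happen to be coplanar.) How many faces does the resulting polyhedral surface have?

A regular tetrahedron: V=4, E=6, F=4.
Attach an octagonal antiprism (V=16, E=32, F=18) along a 3-gon: merge 3 vertices and 3 edges, delete both glued faces → V=17, E=35, F=20.
Attach a regular octahedron (V=6, E=12, F=8) along a 3-gon: merge 3 vertices and 3 edges, delete both glued faces → V=20, E=44, F=26.
Check: V − E + F = 20 − 44 + 26 = 2.

26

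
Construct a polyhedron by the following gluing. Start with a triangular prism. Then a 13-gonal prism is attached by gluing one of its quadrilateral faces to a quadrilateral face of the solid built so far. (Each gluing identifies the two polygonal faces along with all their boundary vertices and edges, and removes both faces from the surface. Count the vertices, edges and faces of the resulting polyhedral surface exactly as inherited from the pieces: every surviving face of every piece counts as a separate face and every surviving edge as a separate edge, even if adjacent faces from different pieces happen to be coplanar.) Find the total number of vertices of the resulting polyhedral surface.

28

A triangular prism: V=6, E=9, F=5.
Attach a 13-gonal prism (V=26, E=39, F=15) along a 4-gon: merge 4 vertices and 4 edges, delete both glued faces → V=28, E=44, F=18.
Check: V − E + F = 28 − 44 + 18 = 2.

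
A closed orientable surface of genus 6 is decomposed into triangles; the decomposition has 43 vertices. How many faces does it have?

χ = 2 − 2·6 = -10, and every face is a triangle so 3F = 2E.
V − E + F = -10 with E = 3F/2 gives 43 − (3/2 − 1)·F = -10, so F = 106 and E = 159.

106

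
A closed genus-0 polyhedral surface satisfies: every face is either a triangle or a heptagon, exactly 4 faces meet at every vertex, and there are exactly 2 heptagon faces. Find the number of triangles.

14

Let x be the number of triangles; then F = 2 + x.
Edge–face incidences: 2E = 7·2 + 3·x = 14 + 3x.
Every vertex has degree 4, so 4V = 2E.
Euler: V − E + F = 2 ⇒ (2E)/4 − E + (2 + x) = 2.
Multiply by 8: 2·(2E) − 4·(2E) + 8·(2 + x) = 16, i.e. 16 + 8x − 2·(14 + 3x) = 16.
Collecting terms: 2x − 12 = 16, so 2x = 28, so x = 14.
Then 2E = 14 + 3·14 = 56, so E = 28, V = 2E/4 = 14, F = 2 + 14 = 16.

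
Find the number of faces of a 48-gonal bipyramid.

A bipyramid over an n-gon has 2n triangular faces and n + 2 vertices: V = 48 + 2 = 50, E = 3·48 = 144, F = 2·48 = 96.
Check: V − E + F = 50 − 144 + 96 = 2.

96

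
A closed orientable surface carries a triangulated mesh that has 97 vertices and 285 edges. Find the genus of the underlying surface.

0

Every face is a triangle and each edge borders two faces, so 3F = 2·285, giving F = 190.
χ = V − E + F = 97 − 285 + 190 = 2.
For a closed orientable surface χ = 2 − 2g, so g = (2 − (2))/2 = 0.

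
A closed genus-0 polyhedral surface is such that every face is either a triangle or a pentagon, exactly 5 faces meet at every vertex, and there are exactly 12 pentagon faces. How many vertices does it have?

60

Let x be the number of triangles; then F = 12 + x.
Edge–face incidences: 2E = 5·12 + 3·x = 60 + 3x.
Every vertex has degree 5, so 5V = 2E.
Euler: V − E + F = 2 ⇒ (2E)/5 − E + (12 + x) = 2.
Multiply by 10: 2·(2E) − 5·(2E) + 10·(12 + x) = 20, i.e. 120 + 10x − 3·(60 + 3x) = 20.
Collecting terms: x − 60 = 20, so x = 80.
Then 2E = 60 + 3·80 = 300, so E = 150, V = 2E/5 = 60, F = 12 + 80 = 92.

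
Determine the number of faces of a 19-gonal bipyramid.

A bipyramid over an n-gon has 2n triangular faces and n + 2 vertices: V = 19 + 2 = 21, E = 3·19 = 57, F = 2·19 = 38.

38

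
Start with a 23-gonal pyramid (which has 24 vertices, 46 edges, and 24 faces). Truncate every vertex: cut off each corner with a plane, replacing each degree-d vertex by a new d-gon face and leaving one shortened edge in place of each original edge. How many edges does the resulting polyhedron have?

138

Truncation replaces each original edge-end by a new vertex, so V′ = 2E = 92.
Each original edge survives, and each old vertex of degree d contributes d new edges; summing degrees gives Σd = 2E, so E′ = E + 2E = 3E = 138.
Each original face survives and each original vertex becomes one new face: F′ = F + V = 48.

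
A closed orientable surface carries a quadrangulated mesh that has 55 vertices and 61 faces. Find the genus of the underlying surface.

4

Every face is a square, so 2E = 4·61 = 244, giving E = 122.
χ = V − E + F = 55 − 122 + 61 = -6.
For a closed orientable surface χ = 2 − 2g, so g = (2 − (-6))/2 = 4.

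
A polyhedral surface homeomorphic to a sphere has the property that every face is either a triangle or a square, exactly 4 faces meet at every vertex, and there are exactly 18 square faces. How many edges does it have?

Let x be the number of triangles; then F = 18 + x.
Edge–face incidences: 2E = 4·18 + 3·x = 72 + 3x.
Every vertex has degree 4, so 4V = 2E.
Euler: V − E + F = 2 ⇒ (2E)/4 − E + (18 + x) = 2.
Multiply by 8: 2·(2E) − 4·(2E) + 8·(18 + x) = 16, i.e. 144 + 8x − 2·(72 + 3x) = 16.
Collecting terms: 2x = 16, so x = 8.
Then 2E = 72 + 3·8 = 96, so E = 48, V = 2E/4 = 24, F = 18 + 8 = 26.

48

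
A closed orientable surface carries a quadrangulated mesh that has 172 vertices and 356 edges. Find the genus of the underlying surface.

4

Every face is a square and each edge borders two faces, so 4F = 2·356, giving F = 178.
χ = V − E + F = 172 − 356 + 178 = -6.
For a closed orientable surface χ = 2 − 2g, so g = (2 − (-6))/2 = 4.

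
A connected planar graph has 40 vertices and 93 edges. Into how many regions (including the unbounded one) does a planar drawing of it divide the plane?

55

Euler's formula for a connected plane graph: V − E + F = 2, so F = 2 − 40 + 93 = 55.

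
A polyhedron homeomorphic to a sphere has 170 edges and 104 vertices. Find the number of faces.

68

Here V − E + F = 2.
F = 2 − V + E = 2 − 104 + 170 = 68.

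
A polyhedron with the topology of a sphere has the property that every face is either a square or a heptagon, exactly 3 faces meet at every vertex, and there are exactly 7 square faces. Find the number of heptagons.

2

Let x be the number of heptagons; then F = 7 + x.
Edge–face incidences: 2E = 4·7 + 7·x = 28 + 7x.
Every vertex has degree 3, so 3V = 2E.
Euler: V − E + F = 2 ⇒ (2E)/3 − E + (7 + x) = 2.
Multiply by 6: 2·(2E) − 3·(2E) + 6·(7 + x) = 12, i.e. 42 + 6x − (28 + 7x) = 12.
Collecting terms: −x + 14 = 12, so −x = −2, so x = 2.
Then 2E = 28 + 7·2 = 42, so E = 21, V = 2E/3 = 14, F = 7 + 2 = 9.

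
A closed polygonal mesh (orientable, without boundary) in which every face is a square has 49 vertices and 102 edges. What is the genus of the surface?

2

Every face is a square and each edge borders two faces, so 4F = 2·102, giving F = 51.
χ = V − E + F = 49 − 102 + 51 = -2.
For a closed orientable surface χ = 2 − 2g, so g = (2 − (-2))/2 = 2.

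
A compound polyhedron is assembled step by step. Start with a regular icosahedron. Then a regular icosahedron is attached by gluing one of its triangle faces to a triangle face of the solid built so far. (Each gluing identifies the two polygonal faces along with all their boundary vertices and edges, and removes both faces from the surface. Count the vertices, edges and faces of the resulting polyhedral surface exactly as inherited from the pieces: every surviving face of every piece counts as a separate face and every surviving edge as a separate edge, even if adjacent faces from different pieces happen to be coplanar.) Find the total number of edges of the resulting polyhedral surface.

A regular icosahedron: V=12, E=30, F=20.
Attach a regular icosahedron (V=12, E=30, F=20) along a 3-gon: merge 3 vertices and 3 edges, delete both glued faces → V=21, E=57, F=38.
Check: V − E + F = 21 − 57 + 38 = 2.

57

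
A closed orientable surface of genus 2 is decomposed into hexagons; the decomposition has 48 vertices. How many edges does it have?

χ = 2 − 2·2 = -2, and every face is a hexagon so 6F = 2E.
V − E + F = -2 with E = 6F/2 gives 48 − (6/2 − 1)·F = -2, so F = 25 and E = 75.

75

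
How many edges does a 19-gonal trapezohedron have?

76

The n-trapezohedron (dual of the n-antiprism) has V = 2·19 + 2 = 40, E = 4·19 = 76, F = 2·19 = 38.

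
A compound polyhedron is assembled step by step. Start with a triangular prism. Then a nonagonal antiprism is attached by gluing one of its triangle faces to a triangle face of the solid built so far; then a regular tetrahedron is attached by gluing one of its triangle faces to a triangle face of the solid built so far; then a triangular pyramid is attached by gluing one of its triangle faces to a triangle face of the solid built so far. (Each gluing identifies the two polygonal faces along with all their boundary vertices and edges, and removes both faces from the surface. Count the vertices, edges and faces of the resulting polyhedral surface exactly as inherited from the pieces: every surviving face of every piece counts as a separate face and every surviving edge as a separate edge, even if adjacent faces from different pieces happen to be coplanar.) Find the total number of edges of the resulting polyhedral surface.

48

A triangular prism: V=6, E=9, F=5.
Attach a nonagonal antiprism (V=18, E=36, F=20) along a 3-gon: merge 3 vertices and 3 edges, delete both glued faces → V=21, E=42, F=23.
Attach a regular tetrahedron (V=4, E=6, F=4) along a 3-gon: merge 3 vertices and 3 edges, delete both glued faces → V=22, E=45, F=25.
Attach a triangular pyramid (V=4, E=6, F=4) along a 3-gon: merge 3 vertices and 3 edges, delete both glued faces → V=23, E=48, F=27.
Check: V − E + F = 23 − 48 + 27 = 2.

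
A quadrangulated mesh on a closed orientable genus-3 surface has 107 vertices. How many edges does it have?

222

χ = 2 − 2·3 = -4, and every face is a square so 4F = 2E.
V − E + F = -4 with E = 4F/2 gives 107 − (4/2 − 1)·F = -4, so F = 111 and E = 222.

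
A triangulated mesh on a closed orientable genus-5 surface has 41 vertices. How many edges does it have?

147

χ = 2 − 2·5 = -8, and every face is a triangle so 3F = 2E.
V − E + F = -8 with E = 3F/2 gives 41 − (3/2 − 1)·F = -8, so F = 98 and E = 147.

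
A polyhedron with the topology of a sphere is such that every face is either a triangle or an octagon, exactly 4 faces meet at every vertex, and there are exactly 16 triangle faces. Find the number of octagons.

Let x be the number of octagons; then F = 16 + x.
Edge–face incidences: 2E = 3·16 + 8·x = 48 + 8x.
Every vertex has degree 4, so 4V = 2E.
Euler: V − E + F = 2 ⇒ (2E)/4 − E + (16 + x) = 2.
Multiply by 8: 2·(2E) − 4·(2E) + 8·(16 + x) = 16, i.e. 128 + 8x − 2·(48 + 8x) = 16.
Collecting terms: −8x + 32 = 16, so −8x = −16, so x = 2.
Then 2E = 48 + 8·2 = 64, so E = 32, V = 2E/4 = 16, F = 16 + 2 = 18.

2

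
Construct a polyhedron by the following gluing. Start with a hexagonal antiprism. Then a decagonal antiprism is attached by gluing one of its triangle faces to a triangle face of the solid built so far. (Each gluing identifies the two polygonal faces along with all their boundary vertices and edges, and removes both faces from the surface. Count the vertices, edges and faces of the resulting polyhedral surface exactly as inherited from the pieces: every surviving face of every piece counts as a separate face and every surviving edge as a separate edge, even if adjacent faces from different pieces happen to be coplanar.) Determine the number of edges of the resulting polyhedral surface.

61

A hexagonal antiprism: V=12, E=24, F=14.
Attach a decagonal antiprism (V=20, E=40, F=22) along a 3-gon: merge 3 vertices and 3 edges, delete both glued faces → V=29, E=61, F=34.
Check: V − E + F = 29 − 61 + 34 = 2.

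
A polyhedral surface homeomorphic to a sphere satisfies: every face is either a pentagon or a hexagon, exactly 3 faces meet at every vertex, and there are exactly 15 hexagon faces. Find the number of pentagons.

12

Let x be the number of pentagons; then F = 15 + x.
Edge–face incidences: 2E = 6·15 + 5·x = 90 + 5x.
Every vertex has degree 3, so 3V = 2E.
Euler: V − E + F = 2 ⇒ (2E)/3 − E + (15 + x) = 2.
Multiply by 6: 2·(2E) − 3·(2E) + 6·(15 + x) = 12, i.e. 90 + 6x − (90 + 5x) = 12.
Collecting terms: x = 12.
Then 2E = 90 + 5·12 = 150, so E = 75, V = 2E/3 = 50, F = 15 + 12 = 27.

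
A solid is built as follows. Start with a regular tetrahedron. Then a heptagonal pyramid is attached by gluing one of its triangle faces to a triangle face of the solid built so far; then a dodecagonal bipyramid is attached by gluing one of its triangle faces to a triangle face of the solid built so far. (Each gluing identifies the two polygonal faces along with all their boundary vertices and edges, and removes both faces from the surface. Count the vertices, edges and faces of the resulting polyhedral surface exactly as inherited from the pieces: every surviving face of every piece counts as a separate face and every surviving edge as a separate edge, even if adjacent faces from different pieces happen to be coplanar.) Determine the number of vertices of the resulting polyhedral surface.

20

A regular tetrahedron: V=4, E=6, F=4.
Attach a heptagonal pyramid (V=8, E=14, F=8) along a 3-gon: merge 3 vertices and 3 edges, delete both glued faces → V=9, E=17, F=10.
Attach a dodecagonal bipyramid (V=14, E=36, F=24) along a 3-gon: merge 3 vertices and 3 edges, delete both glued faces → V=20, E=50, F=32.
Check: V − E + F = 20 − 50 + 32 = 2.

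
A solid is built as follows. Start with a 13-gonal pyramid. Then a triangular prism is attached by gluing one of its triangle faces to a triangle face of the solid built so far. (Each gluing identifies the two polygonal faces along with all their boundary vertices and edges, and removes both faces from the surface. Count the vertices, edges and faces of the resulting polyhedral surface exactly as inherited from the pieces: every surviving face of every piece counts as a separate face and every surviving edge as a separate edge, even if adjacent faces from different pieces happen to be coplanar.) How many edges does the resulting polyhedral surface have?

A 13-gonal pyramid: V=14, E=26, F=14.
Attach a triangular prism (V=6, E=9, F=5) along a 3-gon: merge 3 vertices and 3 edges, delete both glued faces → V=17, E=32, F=17.
Check: V − E + F = 17 − 32 + 17 = 2.

32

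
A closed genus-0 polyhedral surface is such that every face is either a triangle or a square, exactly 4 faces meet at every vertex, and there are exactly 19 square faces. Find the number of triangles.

8

Let x be the number of triangles; then F = 19 + x.
Edge–face incidences: 2E = 4·19 + 3·x = 76 + 3x.
Every vertex has degree 4, so 4V = 2E.
Euler: V − E + F = 2 ⇒ (2E)/4 − E + (19 + x) = 2.
Multiply by 8: 2·(2E) − 4·(2E) + 8·(19 + x) = 16, i.e. 152 + 8x − 2·(76 + 3x) = 16.
Collecting terms: 2x = 16, so x = 8.
Then 2E = 76 + 3·8 = 100, so E = 50, V = 2E/4 = 25, F = 19 + 8 = 27.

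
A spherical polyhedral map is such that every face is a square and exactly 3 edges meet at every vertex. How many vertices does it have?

Each face has 4 edges and each edge borders two faces, so 2E = 4F.
Each vertex has degree 3, so 3V = 2E and hence V = 4F/3.
Euler: V − E + F = 2 ⇒ (4F/3) − (4F/2) + F = 2.
Multiply by 6: (8 − 12 + 6)F = 12, i.e. 2F = 12.
So F = 6, E = 4·6/2 = 12, V = 4·6/3 = 8.

8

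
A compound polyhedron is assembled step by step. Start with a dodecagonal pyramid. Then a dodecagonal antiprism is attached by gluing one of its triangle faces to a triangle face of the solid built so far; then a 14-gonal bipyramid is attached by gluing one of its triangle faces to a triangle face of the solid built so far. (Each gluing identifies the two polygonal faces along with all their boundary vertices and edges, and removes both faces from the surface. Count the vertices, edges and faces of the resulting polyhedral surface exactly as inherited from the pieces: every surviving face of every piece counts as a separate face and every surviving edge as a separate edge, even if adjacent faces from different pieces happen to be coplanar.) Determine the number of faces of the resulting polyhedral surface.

A dodecagonal pyramid: V=13, E=24, F=13.
Attach a dodecagonal antiprism (V=24, E=48, F=26) along a 3-gon: merge 3 vertices and 3 edges, delete both glued faces → V=34, E=69, F=37.
Attach a 14-gonal bipyramid (V=16, E=42, F=28) along a 3-gon: merge 3 vertices and 3 edges, delete both glued faces → V=47, E=108, F=63.
Check: V − E + F = 47 − 108 + 63 = 2.

63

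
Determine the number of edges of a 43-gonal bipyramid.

A bipyramid over an n-gon has 2n triangular faces and n + 2 vertices: V = 43 + 2 = 45, E = 3·43 = 129, F = 2·43 = 86.

129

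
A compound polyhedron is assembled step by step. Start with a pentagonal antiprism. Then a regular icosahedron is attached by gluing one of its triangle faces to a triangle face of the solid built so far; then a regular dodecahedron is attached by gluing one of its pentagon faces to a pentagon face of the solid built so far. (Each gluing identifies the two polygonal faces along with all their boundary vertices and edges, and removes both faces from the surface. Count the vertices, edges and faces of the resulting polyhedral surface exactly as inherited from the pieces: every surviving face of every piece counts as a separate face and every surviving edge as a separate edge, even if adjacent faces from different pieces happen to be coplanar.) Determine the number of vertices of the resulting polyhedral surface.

34

A pentagonal antiprism: V=10, E=20, F=12.
Attach a regular icosahedron (V=12, E=30, F=20) along a 3-gon: merge 3 vertices and 3 edges, delete both glued faces → V=19, E=47, F=30.
Attach a regular dodecahedron (V=20, E=30, F=12) along a 5-gon: merge 5 vertices and 5 edges, delete both glued faces → V=34, E=72, F=40.
Check: V − E + F = 34 − 72 + 40 = 2.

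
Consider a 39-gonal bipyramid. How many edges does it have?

117

A bipyramid over an n-gon has 2n triangular faces and n + 2 vertices: V = 39 + 2 = 41, E = 3·39 = 117, F = 2·39 = 78.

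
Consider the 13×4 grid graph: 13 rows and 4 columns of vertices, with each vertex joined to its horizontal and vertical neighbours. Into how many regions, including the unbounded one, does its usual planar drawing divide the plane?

37

The grid has V = 13·4 = 52 vertices and E = 13·3 + 4·12 = 87 edges.
F = 2 − V + E = 2 − 52 + 87 = 37.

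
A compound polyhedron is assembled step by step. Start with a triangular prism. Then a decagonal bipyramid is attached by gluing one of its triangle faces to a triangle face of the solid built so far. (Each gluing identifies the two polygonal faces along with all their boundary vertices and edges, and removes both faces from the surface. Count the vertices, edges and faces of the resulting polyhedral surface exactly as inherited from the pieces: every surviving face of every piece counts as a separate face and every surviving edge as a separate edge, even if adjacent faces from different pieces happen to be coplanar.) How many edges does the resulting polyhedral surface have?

36

A triangular prism: V=6, E=9, F=5.
Attach a decagonal bipyramid (V=12, E=30, F=20) along a 3-gon: merge 3 vertices and 3 edges, delete both glued faces → V=15, E=36, F=23.
Check: V − E + F = 15 − 36 + 23 = 2.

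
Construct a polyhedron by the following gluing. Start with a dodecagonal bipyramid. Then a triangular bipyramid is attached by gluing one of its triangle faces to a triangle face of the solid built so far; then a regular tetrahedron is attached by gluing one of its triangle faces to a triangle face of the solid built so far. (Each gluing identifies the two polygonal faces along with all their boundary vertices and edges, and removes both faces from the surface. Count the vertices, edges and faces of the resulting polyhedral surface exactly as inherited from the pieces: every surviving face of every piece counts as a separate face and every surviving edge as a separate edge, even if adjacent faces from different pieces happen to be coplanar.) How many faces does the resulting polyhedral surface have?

A dodecagonal bipyramid: V=14, E=36, F=24.
Attach a triangular bipyramid (V=5, E=9, F=6) along a 3-gon: merge 3 vertices and 3 edges, delete both glued faces → V=16, E=42, F=28.
Attach a regular tetrahedron (V=4, E=6, F=4) along a 3-gon: merge 3 vertices and 3 edges, delete both glued faces → V=17, E=45, F=30.
Check: V − E + F = 17 − 45 + 30 = 2.

30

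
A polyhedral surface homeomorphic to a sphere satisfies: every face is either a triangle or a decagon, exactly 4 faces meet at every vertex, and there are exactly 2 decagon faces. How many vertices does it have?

20

Let x be the number of triangles; then F = 2 + x.
Edge–face incidences: 2E = 10·2 + 3·x = 20 + 3x.
Every vertex has degree 4, so 4V = 2E.
Euler: V − E + F = 2 ⇒ (2E)/4 − E + (2 + x) = 2.
Multiply by 8: 2·(2E) − 4·(2E) + 8·(2 + x) = 16, i.e. 16 + 8x − 2·(20 + 3x) = 16.
Collecting terms: 2x − 24 = 16, so 2x = 40, so x = 20.
Then 2E = 20 + 3·20 = 80, so E = 40, V = 2E/4 = 20, F = 2 + 20 = 22.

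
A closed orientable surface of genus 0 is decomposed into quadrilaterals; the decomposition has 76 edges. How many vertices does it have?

χ = 2 − 2·0 = 2, and every face is a square so 4F = 2E.
F = 2E/4 = 38. Then V = 2 + E − F = 2 + 76 − 38 = 40.

40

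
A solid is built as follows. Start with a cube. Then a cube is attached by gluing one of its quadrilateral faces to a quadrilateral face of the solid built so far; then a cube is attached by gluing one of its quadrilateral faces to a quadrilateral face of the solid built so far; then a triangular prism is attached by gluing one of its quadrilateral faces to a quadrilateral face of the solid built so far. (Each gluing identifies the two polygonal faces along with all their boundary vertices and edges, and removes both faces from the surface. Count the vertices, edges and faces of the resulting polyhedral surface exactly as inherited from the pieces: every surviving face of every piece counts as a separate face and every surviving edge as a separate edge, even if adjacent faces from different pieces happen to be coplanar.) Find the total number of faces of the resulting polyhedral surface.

A cube: V=8, E=12, F=6.
Attach a cube (V=8, E=12, F=6) along a 4-gon: merge 4 vertices and 4 edges, delete both glued faces → V=12, E=20, F=10.
Attach a cube (V=8, E=12, F=6) along a 4-gon: merge 4 vertices and 4 edges, delete both glued faces → V=16, E=28, F=14.
Attach a triangular prism (V=6, E=9, F=5) along a 4-gon: merge 4 vertices and 4 edges, delete both glued faces → V=18, E=33, F=17.
Check: V − E + F = 18 − 33 + 17 = 2.

17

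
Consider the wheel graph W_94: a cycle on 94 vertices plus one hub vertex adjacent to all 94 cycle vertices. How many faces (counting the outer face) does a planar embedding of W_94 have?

W_94 has V = 94 + 1 = 95 vertices and E = 2·94 = 188 edges.
By Euler's formula F = 2 − V + E = 2 − 95 + 188 = 95.

95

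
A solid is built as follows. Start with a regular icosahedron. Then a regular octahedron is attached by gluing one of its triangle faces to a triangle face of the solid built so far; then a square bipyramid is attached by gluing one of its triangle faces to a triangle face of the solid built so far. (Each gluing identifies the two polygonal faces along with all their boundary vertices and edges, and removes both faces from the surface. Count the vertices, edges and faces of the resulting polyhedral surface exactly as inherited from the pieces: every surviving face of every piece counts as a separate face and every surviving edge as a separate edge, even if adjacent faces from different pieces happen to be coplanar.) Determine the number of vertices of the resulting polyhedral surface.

18

A regular icosahedron: V=12, E=30, F=20.
Attach a regular octahedron (V=6, E=12, F=8) along a 3-gon: merge 3 vertices and 3 edges, delete both glued faces → V=15, E=39, F=26.
Attach a square bipyramid (V=6, E=12, F=8) along a 3-gon: merge 3 vertices and 3 edges, delete both glued faces → V=18, E=48, F=32.
Check: V − E + F = 18 − 48 + 32 = 2.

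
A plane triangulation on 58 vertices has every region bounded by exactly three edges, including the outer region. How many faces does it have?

In a plane triangulation 3F = 2E and V − E + F = 2, so F = 2V − 4 = 2·58 − 4 = 112.

112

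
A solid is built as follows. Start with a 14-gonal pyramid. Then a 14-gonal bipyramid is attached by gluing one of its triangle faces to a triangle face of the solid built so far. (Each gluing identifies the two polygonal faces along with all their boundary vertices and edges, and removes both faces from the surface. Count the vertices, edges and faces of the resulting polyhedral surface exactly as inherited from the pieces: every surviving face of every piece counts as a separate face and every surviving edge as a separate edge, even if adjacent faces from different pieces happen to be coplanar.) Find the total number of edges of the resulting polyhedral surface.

A 14-gonal pyramid: V=15, E=28, F=15.
Attach a 14-gonal bipyramid (V=16, E=42, F=28) along a 3-gon: merge 3 vertices and 3 edges, delete both glued faces → V=28, E=67, F=41.
Check: V − E + F = 28 − 67 + 41 = 2.

67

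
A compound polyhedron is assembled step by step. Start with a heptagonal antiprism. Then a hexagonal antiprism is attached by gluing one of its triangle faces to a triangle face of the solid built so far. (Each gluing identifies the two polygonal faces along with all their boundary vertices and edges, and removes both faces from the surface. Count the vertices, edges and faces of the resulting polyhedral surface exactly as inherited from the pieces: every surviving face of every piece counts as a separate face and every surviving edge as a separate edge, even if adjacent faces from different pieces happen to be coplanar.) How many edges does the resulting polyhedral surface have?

A heptagonal antiprism: V=14, E=28, F=16.
Attach a hexagonal antiprism (V=12, E=24, F=14) along a 3-gon: merge 3 vertices and 3 edges, delete both glued faces → V=23, E=49, F=28.
Check: V − E + F = 23 − 49 + 28 = 2.

49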